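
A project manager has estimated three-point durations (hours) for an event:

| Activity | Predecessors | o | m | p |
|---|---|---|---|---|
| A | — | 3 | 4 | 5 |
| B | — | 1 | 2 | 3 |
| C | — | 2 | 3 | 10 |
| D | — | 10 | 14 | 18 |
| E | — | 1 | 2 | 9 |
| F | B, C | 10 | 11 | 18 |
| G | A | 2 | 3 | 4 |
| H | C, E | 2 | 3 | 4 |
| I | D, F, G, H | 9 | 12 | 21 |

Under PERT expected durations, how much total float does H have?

te_A = (3 + 4·4 + 5)/6 = 24/6 = 4
te_B = (1 + 4·2 + 3)/6 = 12/6 = 2
te_C = (2 + 4·3 + 10)/6 = 24/6 = 4
te_D = (10 + 4·14 + 18)/6 = 84/6 = 14
te_E = (1 + 4·2 + 9)/6 = 18/6 = 3
te_F = (10 + 4·11 + 18)/6 = 72/6 = 12
te_G = (2 + 4·3 + 4)/6 = 18/6 = 3
te_H = (2 + 4·3 + 4)/6 = 18/6 = 3
te_I = (9 + 4·12 + 21)/6 = 78/6 = 13

Forward pass:
ES_A = 0; EF_A = 4
ES_B = 0; EF_B = 2
ES_C = 0; EF_C = 4
ES_D = 0; EF_D = 14
ES_E = 0; EF_E = 3
ES_F = max(EF_B=2, EF_C=4) = 4; EF_F = 4+12 = 16
ES_G = 4; EF_G = 4+3 = 7
ES_H = max(EF_C=4, EF_E=3) = 4; EF_H = 4+3 = 7
ES_I = max(EF_D=14, EF_F=16, EF_G=7, EF_H=7) = 16; EF_I = 16+13 = 29
Expected project duration μ = 29 hours. Critical path: C → F → I.

Backward pass:
LF_I = 29; LS_I = 29−13 = 16
LF_H = LS_I = 16; LS_H = 16−3 = 13
LF_G = LS_I = 16; LS_G = 16−3 = 13
LF_F = LS_I = 16; LS_F = 16−12 = 4
LF_E = LS_H = 13; LS_E = 13−3 = 10
LF_D = LS_I = 16; LS_D = 16−14 = 2
LF_C = min(LS_F=4, LS_H=13) = 4; LS_C = 4−4 = 0
LF_B = LS_F = 4; LS_B = 4−2 = 2
LF_A = LS_G = 13; LS_A = 13−4 = 9
Slack_H = LS_H − ES_H = 13 − 4 = 9

9 hours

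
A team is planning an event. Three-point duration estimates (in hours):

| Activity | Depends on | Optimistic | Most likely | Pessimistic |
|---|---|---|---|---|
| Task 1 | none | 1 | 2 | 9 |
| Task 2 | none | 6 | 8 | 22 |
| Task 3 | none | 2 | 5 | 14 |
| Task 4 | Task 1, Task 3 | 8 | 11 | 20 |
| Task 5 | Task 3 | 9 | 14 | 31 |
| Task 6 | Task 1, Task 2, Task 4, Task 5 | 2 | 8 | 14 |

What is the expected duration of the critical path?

te_Task 1 = (1 + 4·2 + 9)/6 = 18/6 = 3
te_Task 2 = (6 + 4·8 + 22)/6 = 60/6 = 10
te_Task 3 = (2 + 4·5 + 14)/6 = 36/6 = 6
te_Task 4 = (8 + 4·11 + 20)/6 = 72/6 = 12
te_Task 5 = (9 + 4·14 + 31)/6 = 96/6 = 16
te_Task 6 = (2 + 4·8 + 14)/6 = 48/6 = 8

Forward pass:
ES_Task 1 = 0; EF_Task 1 = 3
ES_Task 2 = 0; EF_Task 2 = 10
ES_Task 3 = 0; EF_Task 3 = 6
ES_Task 4 = max(EF_Task 1=3, EF_Task 3=6) = 6; EF_Task 4 = 6+12 = 18
ES_Task 5 = 6; EF_Task 5 = 6+16 = 22
ES_Task 6 = max(EF_Task 1=3, EF_Task 2=10, EF_Task 4=18, EF_Task 5=22) = 22; EF_Task 6 = 22+8 = 30
Expected project duration μ = 30 hours. Critical path: Task 3 → Task 5 → Task 6.

30 hours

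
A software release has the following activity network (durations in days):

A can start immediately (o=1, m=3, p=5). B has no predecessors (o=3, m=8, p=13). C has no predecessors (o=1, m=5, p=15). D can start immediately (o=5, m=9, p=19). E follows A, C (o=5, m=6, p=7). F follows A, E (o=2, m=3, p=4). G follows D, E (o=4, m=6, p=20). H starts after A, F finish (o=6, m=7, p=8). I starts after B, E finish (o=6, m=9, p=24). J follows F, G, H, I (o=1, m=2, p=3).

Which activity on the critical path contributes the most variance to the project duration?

I

te_A = (1 + 4·3 + 5)/6 = 18/6 = 3; σ²_A = ((5−1)/6)² = 0.444
te_B = (3 + 4·8 + 13)/6 = 48/6 = 8; σ²_B = ((13−3)/6)² = 2.778
te_C = (1 + 4·5 + 15)/6 = 36/6 = 6; σ²_C = ((15−1)/6)² = 5.444
te_D = (5 + 4·9 + 19)/6 = 60/6 = 10; σ²_D = ((19−5)/6)² = 5.444
te_E = (5 + 4·6 + 7)/6 = 36/6 = 6; σ²_E = ((7−5)/6)² = 0.111
te_F = (2 + 4·3 + 4)/6 = 18/6 = 3; σ²_F = ((4−2)/6)² = 0.111
te_G = (4 + 4·6 + 20)/6 = 48/6 = 8; σ²_G = ((20−4)/6)² = 7.111
te_H = (6 + 4·7 + 8)/6 = 42/6 = 7; σ²_H = ((8−6)/6)² = 0.111
te_I = (6 + 4·9 + 24)/6 = 66/6 = 11; σ²_I = ((24−6)/6)² = 9.000
te_J = (1 + 4·2 + 3)/6 = 12/6 = 2; σ²_J = ((3−1)/6)² = 0.111

Forward pass:
ES_A = 0; EF_A = 3
ES_B = 0; EF_B = 8
ES_C = 0; EF_C = 6
ES_D = 0; EF_D = 10
ES_E = max(EF_A=3, EF_C=6) = 6; EF_E = 6+6 = 12
ES_F = max(EF_A=3, EF_E=12) = 12; EF_F = 12+3 = 15
ES_G = max(EF_D=10, EF_E=12) = 12; EF_G = 12+8 = 20
ES_H = max(EF_A=3, EF_F=15) = 15; EF_H = 15+7 = 22
ES_I = max(EF_B=8, EF_E=12) = 12; EF_I = 12+11 = 23
ES_J = max(EF_F=15, EF_G=20, EF_H=22, EF_I=23) = 23; EF_J = 23+2 = 25
Expected project duration μ = 25 days. Critical path: C → E → I → J.

Variances on critical path: σ²_C=5.444, σ²_E=0.111, σ²_I=9.000, σ²_J=0.111.
Largest is σ²_I = 9.000.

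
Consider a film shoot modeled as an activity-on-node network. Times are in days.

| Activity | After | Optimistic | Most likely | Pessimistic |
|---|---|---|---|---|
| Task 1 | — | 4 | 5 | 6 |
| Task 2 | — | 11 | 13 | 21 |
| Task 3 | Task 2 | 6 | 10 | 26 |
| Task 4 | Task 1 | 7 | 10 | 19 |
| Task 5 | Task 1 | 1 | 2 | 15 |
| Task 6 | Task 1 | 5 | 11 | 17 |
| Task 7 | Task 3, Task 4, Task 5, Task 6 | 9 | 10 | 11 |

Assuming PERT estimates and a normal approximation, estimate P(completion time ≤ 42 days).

te_Task 1 = (4 + 4·5 + 6)/6 = 30/6 = 5; σ²_Task 1 = ((6−4)/6)² = 0.111
te_Task 2 = (11 + 4·13 + 21)/6 = 84/6 = 14; σ²_Task 2 = ((21−11)/6)² = 2.778
te_Task 3 = (6 + 4·10 + 26)/6 = 72/6 = 12; σ²_Task 3 = ((26−6)/6)² = 11.111
te_Task 4 = (7 + 4·10 + 19)/6 = 66/6 = 11; σ²_Task 4 = ((19−7)/6)² = 4.000
te_Task 5 = (1 + 4·2 + 15)/6 = 24/6 = 4; σ²_Task 5 = ((15−1)/6)² = 5.444
te_Task 6 = (5 + 4·11 + 17)/6 = 66/6 = 11; σ²_Task 6 = ((17−5)/6)² = 4.000
te_Task 7 = (9 + 4·10 + 11)/6 = 60/6 = 10; σ²_Task 7 = ((11−9)/6)² = 0.111

Forward pass:
ES_Task 1 = 0; EF_Task 1 = 5
ES_Task 2 = 0; EF_Task 2 = 14
ES_Task 3 = 14; EF_Task 3 = 14+12 = 26
ES_Task 4 = 5; EF_Task 4 = 5+11 = 16
ES_Task 5 = 5; EF_Task 5 = 5+4 = 9
ES_Task 6 = 5; EF_Task 6 = 5+11 = 16
ES_Task 7 = max(EF_Task 3=26, EF_Task 4=16, EF_Task 5=9, EF_Task 6=16) = 26; EF_Task 7 = 26+10 = 36
Expected project duration μ = 36 days. Critical path: Task 2 → Task 3 → Task 7.

Variance along critical path = 2.778 + 11.111 + 0.111 = 14.000; σ = √14.000 = 3.742 days.
Z = (42 − 36) / 3.742 = 1.604
P(T ≤ 42) = Φ(1.604) ≈ 0.946

0.946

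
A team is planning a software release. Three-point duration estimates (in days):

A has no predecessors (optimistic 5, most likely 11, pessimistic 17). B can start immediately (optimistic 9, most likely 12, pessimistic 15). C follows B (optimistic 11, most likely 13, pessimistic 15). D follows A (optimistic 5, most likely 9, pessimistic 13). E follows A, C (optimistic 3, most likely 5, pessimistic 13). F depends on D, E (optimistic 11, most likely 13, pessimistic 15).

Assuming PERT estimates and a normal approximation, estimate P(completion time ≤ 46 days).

te_A = (5 + 4·11 + 17)/6 = 66/6 = 11; σ²_A = ((17−5)/6)² = 4.000
te_B = (9 + 4·12 + 15)/6 = 72/6 = 12; σ²_B = ((15−9)/6)² = 1.000
te_C = (11 + 4·13 + 15)/6 = 78/6 = 13; σ²_C = ((15−11)/6)² = 0.444
te_D = (5 + 4·9 + 13)/6 = 54/6 = 9; σ²_D = ((13−5)/6)² = 1.778
te_E = (3 + 4·5 + 13)/6 = 36/6 = 6; σ²_E = ((13−3)/6)² = 2.778
te_F = (11 + 4·13 + 15)/6 = 78/6 = 13; σ²_F = ((15−11)/6)² = 0.444

Forward pass:
ES_A = 0; EF_A = 11
ES_B = 0; EF_B = 12
ES_C = 12; EF_C = 12+13 = 25
ES_D = 11; EF_D = 11+9 = 20
ES_E = max(EF_A=11, EF_C=25) = 25; EF_E = 25+6 = 31
ES_F = max(EF_D=20, EF_E=31) = 31; EF_F = 31+13 = 44
Expected project duration μ = 44 days. Critical path: B → C → E → F.

Variance along critical path = 1.000 + 0.444 + 2.778 + 0.444 = 4.667; σ = √4.667 = 2.160 days.
Z = (46 − 44) / 2.160 = 0.926
P(T ≤ 46) = Φ(0.926) ≈ 0.823

0.823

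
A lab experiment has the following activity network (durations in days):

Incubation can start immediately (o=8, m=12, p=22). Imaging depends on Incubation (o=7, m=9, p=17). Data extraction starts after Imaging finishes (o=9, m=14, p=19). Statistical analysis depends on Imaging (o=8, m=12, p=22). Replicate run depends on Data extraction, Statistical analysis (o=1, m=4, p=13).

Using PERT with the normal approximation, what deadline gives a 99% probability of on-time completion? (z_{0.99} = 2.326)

51.0 days

te_Incubation = (8 + 4·12 + 22)/6 = 78/6 = 13; σ²_Incubation = ((22−8)/6)² = 5.444
te_Imaging = (7 + 4·9 + 17)/6 = 60/6 = 10; σ²_Imaging = ((17−7)/6)² = 2.778
te_Data extraction = (9 + 4·14 + 19)/6 = 84/6 = 14; σ²_Data extraction = ((19−9)/6)² = 2.778
te_Statistical analysis = (8 + 4·12 + 22)/6 = 78/6 = 13; σ²_Statistical analysis = ((22−8)/6)² = 5.444
te_Replicate run = (1 + 4·4 + 13)/6 = 30/6 = 5; σ²_Replicate run = ((13−1)/6)² = 4.000

Forward pass:
ES_Incubation = 0; EF_Incubation = 13
ES_Imaging = 13; EF_Imaging = 13+10 = 23
ES_Data extraction = 23; EF_Data extraction = 23+14 = 37
ES_Statistical analysis = 23; EF_Statistical analysis = 23+13 = 36
ES_Replicate run = max(EF_Data extraction=37, EF_Statistical analysis=36) = 37; EF_Replicate run = 37+5 = 42
Expected project duration μ = 42 days. Critical path: Incubation → Imaging → Data extraction → Replicate run.

Variance along critical path = 5.444 + 2.778 + 2.778 + 4.000 = 15.000; σ = 3.873 days.
D = μ + z·σ = 42 + 2.326·3.873 = 51.0 days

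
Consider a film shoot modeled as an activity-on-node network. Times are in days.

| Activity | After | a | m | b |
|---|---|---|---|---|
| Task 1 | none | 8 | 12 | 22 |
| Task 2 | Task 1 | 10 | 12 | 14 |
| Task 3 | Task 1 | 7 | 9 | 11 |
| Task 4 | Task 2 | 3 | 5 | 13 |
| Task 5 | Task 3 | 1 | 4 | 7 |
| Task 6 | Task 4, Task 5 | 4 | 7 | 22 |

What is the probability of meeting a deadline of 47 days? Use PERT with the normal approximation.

te_Task 1 = (8 + 4·12 + 22)/6 = 78/6 = 13; σ²_Task 1 = ((22−8)/6)² = 5.444
te_Task 2 = (10 + 4·12 + 14)/6 = 72/6 = 12; σ²_Task 2 = ((14−10)/6)² = 0.444
te_Task 3 = (7 + 4·9 + 11)/6 = 54/6 = 9; σ²_Task 3 = ((11−7)/6)² = 0.444
te_Task 4 = (3 + 4·5 + 13)/6 = 36/6 = 6; σ²_Task 4 = ((13−3)/6)² = 2.778
te_Task 5 = (1 + 4·4 + 7)/6 = 24/6 = 4; σ²_Task 5 = ((7−1)/6)² = 1.000
te_Task 6 = (4 + 4·7 + 22)/6 = 54/6 = 9; σ²_Task 6 = ((22−4)/6)² = 9.000

Forward pass:
ES_Task 1 = 0; EF_Task 1 = 13
ES_Task 2 = 13; EF_Task 2 = 13+12 = 25
ES_Task 3 = 13; EF_Task 3 = 13+9 = 22
ES_Task 4 = 25; EF_Task 4 = 25+6 = 31
ES_Task 5 = 22; EF_Task 5 = 22+4 = 26
ES_Task 6 = max(EF_Task 4=31, EF_Task 5=26) = 31; EF_Task 6 = 31+9 = 40
Expected project duration μ = 40 days. Critical path: Task 1 → Task 2 → Task 4 → Task 6.

Variance along critical path = 5.444 + 0.444 + 2.778 + 9.000 = 17.667; σ = √17.667 = 4.203 days.
Z = (47 − 40) / 4.203 = 1.665
P(T ≤ 47) = Φ(1.665) ≈ 0.952

0.952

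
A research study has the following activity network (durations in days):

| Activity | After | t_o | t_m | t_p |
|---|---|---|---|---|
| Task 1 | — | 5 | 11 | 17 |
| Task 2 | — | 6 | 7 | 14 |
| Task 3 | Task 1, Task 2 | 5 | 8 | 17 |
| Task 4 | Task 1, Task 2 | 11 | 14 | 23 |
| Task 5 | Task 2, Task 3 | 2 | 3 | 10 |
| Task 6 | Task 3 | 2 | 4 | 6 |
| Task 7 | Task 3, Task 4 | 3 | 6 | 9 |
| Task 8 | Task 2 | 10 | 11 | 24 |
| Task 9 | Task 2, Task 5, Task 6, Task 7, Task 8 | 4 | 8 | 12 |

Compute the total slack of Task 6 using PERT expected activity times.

8 days

te_Task 1 = (5 + 4·11 + 17)/6 = 66/6 = 11
te_Task 2 = (6 + 4·7 + 14)/6 = 48/6 = 8
te_Task 3 = (5 + 4·8 + 17)/6 = 54/6 = 9
te_Task 4 = (11 + 4·14 + 23)/6 = 90/6 = 15
te_Task 5 = (2 + 4·3 + 10)/6 = 24/6 = 4
te_Task 6 = (2 + 4·4 + 6)/6 = 24/6 = 4
te_Task 7 = (3 + 4·6 + 9)/6 = 36/6 = 6
te_Task 8 = (10 + 4·11 + 24)/6 = 78/6 = 13
te_Task 9 = (4 + 4·8 + 12)/6 = 48/6 = 8

Forward pass:
ES_Task 1 = 0; EF_Task 1 = 11
ES_Task 2 = 0; EF_Task 2 = 8
ES_Task 3 = max(EF_Task 1=11, EF_Task 2=8) = 11; EF_Task 3 = 11+9 = 20
ES_Task 4 = max(EF_Task 1=11, EF_Task 2=8) = 11; EF_Task 4 = 11+15 = 26
ES_Task 5 = max(EF_Task 2=8, EF_Task 3=20) = 20; EF_Task 5 = 20+4 = 24
ES_Task 6 = 20; EF_Task 6 = 20+4 = 24
ES_Task 7 = max(EF_Task 3=20, EF_Task 4=26) = 26; EF_Task 7 = 26+6 = 32
ES_Task 8 = 8; EF_Task 8 = 8+13 = 21
ES_Task 9 = max(EF_Task 2=8, EF_Task 5=24, EF_Task 6=24, EF_Task 7=32, EF_Task 8=21) = 32; EF_Task 9 = 32+8 = 40
Expected project duration μ = 40 days. Critical path: Task 1 → Task 4 → Task 7 → Task 9.

Backward pass:
LF_Task 9 = 40; LS_Task 9 = 40−8 = 32
LF_Task 8 = LS_Task 9 = 32; LS_Task 8 = 32−13 = 19
LF_Task 7 = LS_Task 9 = 32; LS_Task 7 = 32−6 = 26
LF_Task 6 = LS_Task 9 = 32; LS_Task 6 = 32−4 = 28
LF_Task 5 = LS_Task 9 = 32; LS_Task 5 = 32−4 = 28
LF_Task 4 = LS_Task 7 = 26; LS_Task 4 = 26−15 = 11
LF_Task 3 = min(LS_Task 5=28, LS_Task 6=28, LS_Task 7=26) = 26; LS_Task 3 = 26−9 = 17
LF_Task 2 = min(LS_Task 3=17, LS_Task 4=11, LS_Task 5=28, LS_Task 8=19, LS_Task 9=32) = 11; LS_Task 2 = 11−8 = 3
LF_Task 1 = min(LS_Task 3=17, LS_Task 4=11) = 11; LS_Task 1 = 11−11 = 0
Slack_Task 6 = LS_Task 6 − ES_Task 6 = 28 − 20 = 8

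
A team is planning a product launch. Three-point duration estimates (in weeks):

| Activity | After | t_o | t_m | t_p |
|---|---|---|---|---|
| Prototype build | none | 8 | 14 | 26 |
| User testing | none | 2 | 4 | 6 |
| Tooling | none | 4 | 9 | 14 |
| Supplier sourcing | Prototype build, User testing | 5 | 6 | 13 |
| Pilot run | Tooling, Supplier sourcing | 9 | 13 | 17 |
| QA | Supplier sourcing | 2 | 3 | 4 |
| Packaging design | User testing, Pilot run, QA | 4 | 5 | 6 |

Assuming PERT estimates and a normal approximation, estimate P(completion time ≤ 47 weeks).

te_Prototype build = (8 + 4·14 + 26)/6 = 90/6 = 15; σ²_Prototype build = ((26−8)/6)² = 9.000
te_User testing = (2 + 4·4 + 6)/6 = 24/6 = 4; σ²_User testing = ((6−2)/6)² = 0.444
te_Tooling = (4 + 4·9 + 14)/6 = 54/6 = 9; σ²_Tooling = ((14−4)/6)² = 2.778
te_Supplier sourcing = (5 + 4·6 + 13)/6 = 42/6 = 7; σ²_Supplier sourcing = ((13−5)/6)² = 1.778
te_Pilot run = (9 + 4·13 + 17)/6 = 78/6 = 13; σ²_Pilot run = ((17−9)/6)² = 1.778
te_QA = (2 + 4·3 + 4)/6 = 18/6 = 3; σ²_QA = ((4−2)/6)² = 0.111
te_Packaging design = (4 + 4·5 + 6)/6 = 30/6 = 5; σ²_Packaging design = ((6−4)/6)² = 0.111

Forward pass:
ES_Prototype build = 0; EF_Prototype build = 15
ES_User testing = 0; EF_User testing = 4
ES_Tooling = 0; EF_Tooling = 9
ES_Supplier sourcing = max(EF_Prototype build=15, EF_User testing=4) = 15; EF_Supplier sourcing = 15+7 = 22
ES_Pilot run = max(EF_Tooling=9, EF_Supplier sourcing=22) = 22; EF_Pilot run = 22+13 = 35
ES_QA = 22; EF_QA = 22+3 = 25
ES_Packaging design = max(EF_User testing=4, EF_Pilot run=35, EF_QA=25) = 35; EF_Packaging design = 35+5 = 40
Expected project duration μ = 40 weeks. Critical path: Prototype build → Supplier sourcing → Pilot run → Packaging design.

Variance along critical path = 9.000 + 1.778 + 1.778 + 0.111 = 12.667; σ = √12.667 = 3.559 weeks.
Z = (47 − 40) / 3.559 = 1.967
P(T ≤ 47) = Φ(1.967) ≈ 0.975

0.975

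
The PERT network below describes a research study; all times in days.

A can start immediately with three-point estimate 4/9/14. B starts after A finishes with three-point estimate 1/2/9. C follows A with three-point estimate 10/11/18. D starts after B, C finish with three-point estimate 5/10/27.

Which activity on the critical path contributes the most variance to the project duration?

te_A = (4 + 4·9 + 14)/6 = 54/6 = 9; σ²_A = ((14−4)/6)² = 2.778
te_B = (1 + 4·2 + 9)/6 = 18/6 = 3; σ²_B = ((9−1)/6)² = 1.778
te_C = (10 + 4·11 + 18)/6 = 72/6 = 12; σ²_C = ((18−10)/6)² = 1.778
te_D = (5 + 4·10 + 27)/6 = 72/6 = 12; σ²_D = ((27−5)/6)² = 13.444

Forward pass:
ES_A = 0; EF_A = 9
ES_B = 9; EF_B = 9+3 = 12
ES_C = 9; EF_C = 9+12 = 21
ES_D = max(EF_B=12, EF_C=21) = 21; EF_D = 21+12 = 33
Expected project duration μ = 33 days. Critical path: A → C → D.

Variances on critical path: σ²_A=2.778, σ²_C=1.778, σ²_D=13.444.
Largest is σ²_D = 13.444.

D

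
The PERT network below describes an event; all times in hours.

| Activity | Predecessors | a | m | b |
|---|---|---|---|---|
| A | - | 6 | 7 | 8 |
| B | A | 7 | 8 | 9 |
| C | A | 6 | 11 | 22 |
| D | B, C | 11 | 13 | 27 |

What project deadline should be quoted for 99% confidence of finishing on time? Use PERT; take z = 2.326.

42.8 hours

te_A = (6 + 4·7 + 8)/6 = 42/6 = 7; σ²_A = ((8−6)/6)² = 0.111
te_B = (7 + 4·8 + 9)/6 = 48/6 = 8; σ²_B = ((9−7)/6)² = 0.111
te_C = (6 + 4·11 + 22)/6 = 72/6 = 12; σ²_C = ((22−6)/6)² = 7.111
te_D = (11 + 4·13 + 27)/6 = 90/6 = 15; σ²_D = ((27−11)/6)² = 7.111

Forward pass:
ES_A = 0; EF_A = 7
ES_B = 7; EF_B = 7+8 = 15
ES_C = 7; EF_C = 7+12 = 19
ES_D = max(EF_B=15, EF_C=19) = 19; EF_D = 19+15 = 34
Expected project duration μ = 34 hours. Critical path: A → C → D.

Variance along critical path = 0.111 + 7.111 + 7.111 = 14.333; σ = 3.786 hours.
D = μ + z·σ = 34 + 2.326·3.786 = 42.8 hours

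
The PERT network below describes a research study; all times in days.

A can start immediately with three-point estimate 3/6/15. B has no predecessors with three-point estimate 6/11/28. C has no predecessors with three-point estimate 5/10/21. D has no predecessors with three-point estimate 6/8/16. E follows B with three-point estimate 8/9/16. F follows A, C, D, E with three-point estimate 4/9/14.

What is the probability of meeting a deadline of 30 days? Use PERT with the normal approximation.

te_A = (3 + 4·6 + 15)/6 = 42/6 = 7; σ²_A = ((15−3)/6)² = 4.000
te_B = (6 + 4·11 + 28)/6 = 78/6 = 13; σ²_B = ((28−6)/6)² = 13.444
te_C = (5 + 4·10 + 21)/6 = 66/6 = 11; σ²_C = ((21−5)/6)² = 7.111
te_D = (6 + 4·8 + 16)/6 = 54/6 = 9; σ²_D = ((16−6)/6)² = 2.778
te_E = (8 + 4·9 + 16)/6 = 60/6 = 10; σ²_E = ((16−8)/6)² = 1.778
te_F = (4 + 4·9 + 14)/6 = 54/6 = 9; σ²_F = ((14−4)/6)² = 2.778

Forward pass:
ES_A = 0; EF_A = 7
ES_B = 0; EF_B = 13
ES_C = 0; EF_C = 11
ES_D = 0; EF_D = 9
ES_E = 13; EF_E = 13+10 = 23
ES_F = max(EF_A=7, EF_C=11, EF_D=9, EF_E=23) = 23; EF_F = 23+9 = 32
Expected project duration μ = 32 days. Critical path: B → E → F.

Variance along critical path = 13.444 + 1.778 + 2.778 = 18.000; σ = √18.000 = 4.243 days.
Z = (30 − 32) / 4.243 = -0.471
P(T ≤ 30) = Φ(-0.471) ≈ 0.319

0.319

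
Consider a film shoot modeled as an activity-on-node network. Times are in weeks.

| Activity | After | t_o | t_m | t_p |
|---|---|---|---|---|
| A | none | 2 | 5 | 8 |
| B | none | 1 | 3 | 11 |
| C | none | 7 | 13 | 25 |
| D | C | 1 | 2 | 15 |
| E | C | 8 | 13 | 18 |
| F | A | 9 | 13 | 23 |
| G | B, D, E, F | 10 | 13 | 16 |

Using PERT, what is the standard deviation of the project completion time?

3.57 weeks

te_A = (2 + 4·5 + 8)/6 = 30/6 = 5; σ²_A = ((8−2)/6)² = 1.000
te_B = (1 + 4·3 + 11)/6 = 24/6 = 4; σ²_B = ((11−1)/6)² = 2.778
te_C = (7 + 4·13 + 25)/6 = 84/6 = 14; σ²_C = ((25−7)/6)² = 9.000
te_D = (1 + 4·2 + 15)/6 = 24/6 = 4; σ²_D = ((15−1)/6)² = 5.444
te_E = (8 + 4·13 + 18)/6 = 78/6 = 13; σ²_E = ((18−8)/6)² = 2.778
te_F = (9 + 4·13 + 23)/6 = 84/6 = 14; σ²_F = ((23−9)/6)² = 5.444
te_G = (10 + 4·13 + 16)/6 = 78/6 = 13; σ²_G = ((16−10)/6)² = 1.000

Forward pass:
ES_A = 0; EF_A = 5
ES_B = 0; EF_B = 4
ES_C = 0; EF_C = 14
ES_D = 14; EF_D = 14+4 = 18
ES_E = 14; EF_E = 14+13 = 27
ES_F = 5; EF_F = 5+14 = 19
ES_G = max(EF_B=4, EF_D=18, EF_E=27, EF_F=19) = 27; EF_G = 27+13 = 40
Expected project duration μ = 40 weeks. Critical path: C → E → G.

Variance along critical path = 9.000 + 2.778 + 1.000 = 12.778
σ = √12.778 = 3.575 weeks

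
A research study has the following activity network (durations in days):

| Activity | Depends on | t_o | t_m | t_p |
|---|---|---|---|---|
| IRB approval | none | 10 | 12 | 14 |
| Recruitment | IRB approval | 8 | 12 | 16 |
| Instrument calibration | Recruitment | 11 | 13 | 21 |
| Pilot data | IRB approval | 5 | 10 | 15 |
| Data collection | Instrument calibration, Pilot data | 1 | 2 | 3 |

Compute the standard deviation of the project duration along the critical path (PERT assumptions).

te_IRB approval = (10 + 4·12 + 14)/6 = 72/6 = 12; σ²_IRB approval = ((14−10)/6)² = 0.444
te_Recruitment = (8 + 4·12 + 16)/6 = 72/6 = 12; σ²_Recruitment = ((16−8)/6)² = 1.778
te_Instrument calibration = (11 + 4·13 + 21)/6 = 84/6 = 14; σ²_Instrument calibration = ((21−11)/6)² = 2.778
te_Pilot data = (5 + 4·10 + 15)/6 = 60/6 = 10; σ²_Pilot data = ((15−5)/6)² = 2.778
te_Data collection = (1 + 4·2 + 3)/6 = 12/6 = 2; σ²_Data collection = ((3−1)/6)² = 0.111

Forward pass:
ES_IRB approval = 0; EF_IRB approval = 12
ES_Recruitment = 12; EF_Recruitment = 12+12 = 24
ES_Instrument calibration = 24; EF_Instrument calibration = 24+14 = 38
ES_Pilot data = 12; EF_Pilot data = 12+10 = 22
ES_Data collection = max(EF_Instrument calibration=38, EF_Pilot data=22) = 38; EF_Data collection = 38+2 = 40
Expected project duration μ = 40 days. Critical path: IRB approval → Recruitment → Instrument calibration → Data collection.

Variance along critical path = 0.444 + 1.778 + 2.778 + 0.111 = 5.111
σ = √5.111 = 2.261 days

2.26 days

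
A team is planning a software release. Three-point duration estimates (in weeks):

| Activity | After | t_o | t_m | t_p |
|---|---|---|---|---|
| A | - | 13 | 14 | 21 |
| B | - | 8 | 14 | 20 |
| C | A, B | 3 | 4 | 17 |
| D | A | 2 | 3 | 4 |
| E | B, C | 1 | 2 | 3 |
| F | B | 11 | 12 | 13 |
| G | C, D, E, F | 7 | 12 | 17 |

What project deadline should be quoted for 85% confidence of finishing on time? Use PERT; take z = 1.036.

te_A = (13 + 4·14 + 21)/6 = 90/6 = 15; σ²_A = ((21−13)/6)² = 1.778
te_B = (8 + 4·14 + 20)/6 = 84/6 = 14; σ²_B = ((20−8)/6)² = 4.000
te_C = (3 + 4·4 + 17)/6 = 36/6 = 6; σ²_C = ((17−3)/6)² = 5.444
te_D = (2 + 4·3 + 4)/6 = 18/6 = 3; σ²_D = ((4−2)/6)² = 0.111
te_E = (1 + 4·2 + 3)/6 = 12/6 = 2; σ²_E = ((3−1)/6)² = 0.111
te_F = (11 + 4·12 + 13)/6 = 72/6 = 12; σ²_F = ((13−11)/6)² = 0.111
te_G = (7 + 4·12 + 17)/6 = 72/6 = 12; σ²_G = ((17−7)/6)² = 2.778

Forward pass:
ES_A = 0; EF_A = 15
ES_B = 0; EF_B = 14
ES_C = max(EF_A=15, EF_B=14) = 15; EF_C = 15+6 = 21
ES_D = 15; EF_D = 15+3 = 18
ES_E = max(EF_B=14, EF_C=21) = 21; EF_E = 21+2 = 23
ES_F = 14; EF_F = 14+12 = 26
ES_G = max(EF_C=21, EF_D=18, EF_E=23, EF_F=26) = 26; EF_G = 26+12 = 38
Expected project duration μ = 38 weeks. Critical path: B → F → G.

Variance along critical path = 4.000 + 0.111 + 2.778 = 6.889; σ = 2.625 weeks.
D = μ + z·σ = 38 + 1.036·2.625 = 40.7 weeks

40.7 weeks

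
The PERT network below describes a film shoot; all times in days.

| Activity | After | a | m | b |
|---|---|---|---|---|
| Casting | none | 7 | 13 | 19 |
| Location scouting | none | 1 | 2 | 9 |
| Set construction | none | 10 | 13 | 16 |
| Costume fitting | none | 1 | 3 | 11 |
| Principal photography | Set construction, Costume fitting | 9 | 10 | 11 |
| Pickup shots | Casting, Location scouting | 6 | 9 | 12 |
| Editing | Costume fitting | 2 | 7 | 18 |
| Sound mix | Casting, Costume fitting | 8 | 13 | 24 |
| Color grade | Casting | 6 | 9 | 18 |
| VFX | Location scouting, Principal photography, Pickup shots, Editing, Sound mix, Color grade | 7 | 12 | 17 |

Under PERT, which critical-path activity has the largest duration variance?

te_Casting = (7 + 4·13 + 19)/6 = 78/6 = 13; σ²_Casting = ((19−7)/6)² = 4.000
te_Location scouting = (1 + 4·2 + 9)/6 = 18/6 = 3; σ²_Location scouting = ((9−1)/6)² = 1.778
te_Set construction = (10 + 4·13 + 16)/6 = 78/6 = 13; σ²_Set construction = ((16−10)/6)² = 1.000
te_Costume fitting = (1 + 4·3 + 11)/6 = 24/6 = 4; σ²_Costume fitting = ((11−1)/6)² = 2.778
te_Principal photography = (9 + 4·10 + 11)/6 = 60/6 = 10; σ²_Principal photography = ((11−9)/6)² = 0.111
te_Pickup shots = (6 + 4·9 + 12)/6 = 54/6 = 9; σ²_Pickup shots = ((12−6)/6)² = 1.000
te_Editing = (2 + 4·7 + 18)/6 = 48/6 = 8; σ²_Editing = ((18−2)/6)² = 7.111
te_Sound mix = (8 + 4·13 + 24)/6 = 84/6 = 14; σ²_Sound mix = ((24−8)/6)² = 7.111
te_Color grade = (6 + 4·9 + 18)/6 = 60/6 = 10; σ²_Color grade = ((18−6)/6)² = 4.000
te_VFX = (7 + 4·12 + 17)/6 = 72/6 = 12; σ²_VFX = ((17−7)/6)² = 2.778

Forward pass:
ES_Casting = 0; EF_Casting = 13
ES_Location scouting = 0; EF_Location scouting = 3
ES_Set construction = 0; EF_Set construction = 13
ES_Costume fitting = 0; EF_Costume fitting = 4
ES_Principal photography = max(EF_Set construction=13, EF_Costume fitting=4) = 13; EF_Principal photography = 13+10 = 23
ES_Pickup shots = max(EF_Casting=13, EF_Location scouting=3) = 13; EF_Pickup shots = 13+9 = 22
ES_Editing = 4; EF_Editing = 4+8 = 12
ES_Sound mix = max(EF_Casting=13, EF_Costume fitting=4) = 13; EF_Sound mix = 13+14 = 27
ES_Color grade = 13; EF_Color grade = 13+10 = 23
ES_VFX = max(EF_Location scouting=3, EF_Principal photography=23, EF_Pickup shots=22, EF_Editing=12, EF_Sound mix=27, EF_Color grade=23) = 27; EF_VFX = 27+12 = 39
Expected project duration μ = 39 days. Critical path: Casting → Sound mix → VFX.

Variances on critical path: σ²_Casting=4.000, σ²_Sound mix=7.111, σ²_VFX=2.778.
Largest is σ²_Sound mix = 7.111.

Sound mix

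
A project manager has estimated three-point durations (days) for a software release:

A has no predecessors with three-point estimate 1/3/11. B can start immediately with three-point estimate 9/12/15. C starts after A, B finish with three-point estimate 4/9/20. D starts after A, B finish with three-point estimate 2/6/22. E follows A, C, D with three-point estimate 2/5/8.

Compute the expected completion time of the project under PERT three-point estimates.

te_A = (1 + 4·3 + 11)/6 = 24/6 = 4
te_B = (9 + 4·12 + 15)/6 = 72/6 = 12
te_C = (4 + 4·9 + 20)/6 = 60/6 = 10
te_D = (2 + 4·6 + 22)/6 = 48/6 = 8
te_E = (2 + 4·5 + 8)/6 = 30/6 = 5

Forward pass:
ES_A = 0; EF_A = 4
ES_B = 0; EF_B = 12
ES_C = max(EF_A=4, EF_B=12) = 12; EF_C = 12+10 = 22
ES_D = max(EF_A=4, EF_B=12) = 12; EF_D = 12+8 = 20
ES_E = max(EF_A=4, EF_C=22, EF_D=20) = 22; EF_E = 22+5 = 27
Expected project duration μ = 27 days. Critical path: B → C → E.

27 days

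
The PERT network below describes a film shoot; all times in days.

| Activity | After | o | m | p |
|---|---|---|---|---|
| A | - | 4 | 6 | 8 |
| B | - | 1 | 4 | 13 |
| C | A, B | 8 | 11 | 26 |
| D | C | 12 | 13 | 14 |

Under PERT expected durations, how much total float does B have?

1 days

te_A = (4 + 4·6 + 8)/6 = 36/6 = 6
te_B = (1 + 4·4 + 13)/6 = 30/6 = 5
te_C = (8 + 4·11 + 26)/6 = 78/6 = 13
te_D = (12 + 4·13 + 14)/6 = 78/6 = 13

Forward pass:
ES_A = 0; EF_A = 6
ES_B = 0; EF_B = 5
ES_C = max(EF_A=6, EF_B=5) = 6; EF_C = 6+13 = 19
ES_D = 19; EF_D = 19+13 = 32
Expected project duration μ = 32 days. Critical path: A → C → D.

Backward pass:
LF_D = 32; LS_D = 32−13 = 19
LF_C = LS_D = 19; LS_C = 19−13 = 6
LF_B = LS_C = 6; LS_B = 6−5 = 1
LF_A = LS_C = 6; LS_A = 6−6 = 0
Slack_B = LS_B − ES_B = 1 − 0 = 1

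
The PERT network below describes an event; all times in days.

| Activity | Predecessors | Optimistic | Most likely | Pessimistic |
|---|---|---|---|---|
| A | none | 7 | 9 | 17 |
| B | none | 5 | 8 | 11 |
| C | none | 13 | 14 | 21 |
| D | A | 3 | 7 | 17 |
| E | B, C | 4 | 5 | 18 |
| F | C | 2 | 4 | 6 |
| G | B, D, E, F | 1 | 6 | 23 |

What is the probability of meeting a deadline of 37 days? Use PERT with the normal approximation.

te_A = (7 + 4·9 + 17)/6 = 60/6 = 10; σ²_A = ((17−7)/6)² = 2.778
te_B = (5 + 4·8 + 11)/6 = 48/6 = 8; σ²_B = ((11−5)/6)² = 1.000
te_C = (13 + 4·14 + 21)/6 = 90/6 = 15; σ²_C = ((21−13)/6)² = 1.778
te_D = (3 + 4·7 + 17)/6 = 48/6 = 8; σ²_D = ((17−3)/6)² = 5.444
te_E = (4 + 4·5 + 18)/6 = 42/6 = 7; σ²_E = ((18−4)/6)² = 5.444
te_F = (2 + 4·4 + 6)/6 = 24/6 = 4; σ²_F = ((6−2)/6)² = 0.444
te_G = (1 + 4·6 + 23)/6 = 48/6 = 8; σ²_G = ((23−1)/6)² = 13.444

Forward pass:
ES_A = 0; EF_A = 10
ES_B = 0; EF_B = 8
ES_C = 0; EF_C = 15
ES_D = 10; EF_D = 10+8 = 18
ES_E = max(EF_B=8, EF_C=15) = 15; EF_E = 15+7 = 22
ES_F = 15; EF_F = 15+4 = 19
ES_G = max(EF_B=8, EF_D=18, EF_E=22, EF_F=19) = 22; EF_G = 22+8 = 30
Expected project duration μ = 30 days. Critical path: C → E → G.

Variance along critical path = 1.778 + 5.444 + 13.444 = 20.667; σ = √20.667 = 4.546 days.
Z = (37 − 30) / 4.546 = 1.540
P(T ≤ 37) = Φ(1.540) ≈ 0.938

0.938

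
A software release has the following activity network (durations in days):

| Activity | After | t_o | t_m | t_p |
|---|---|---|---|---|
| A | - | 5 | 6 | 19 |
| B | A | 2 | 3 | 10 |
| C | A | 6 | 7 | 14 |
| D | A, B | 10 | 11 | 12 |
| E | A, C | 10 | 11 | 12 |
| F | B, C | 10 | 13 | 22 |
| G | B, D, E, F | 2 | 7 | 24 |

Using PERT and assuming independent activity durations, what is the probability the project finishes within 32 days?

0.079

te_A = (5 + 4·6 + 19)/6 = 48/6 = 8; σ²_A = ((19−5)/6)² = 5.444
te_B = (2 + 4·3 + 10)/6 = 24/6 = 4; σ²_B = ((10−2)/6)² = 1.778
te_C = (6 + 4·7 + 14)/6 = 48/6 = 8; σ²_C = ((14−6)/6)² = 1.778
te_D = (10 + 4·11 + 12)/6 = 66/6 = 11; σ²_D = ((12−10)/6)² = 0.111
te_E = (10 + 4·11 + 12)/6 = 66/6 = 11; σ²_E = ((12−10)/6)² = 0.111
te_F = (10 + 4·13 + 22)/6 = 84/6 = 14; σ²_F = ((22−10)/6)² = 4.000
te_G = (2 + 4·7 + 24)/6 = 54/6 = 9; σ²_G = ((24−2)/6)² = 13.444

Forward pass:
ES_A = 0; EF_A = 8
ES_B = 8; EF_B = 8+4 = 12
ES_C = 8; EF_C = 8+8 = 16
ES_D = max(EF_A=8, EF_B=12) = 12; EF_D = 12+11 = 23
ES_E = max(EF_A=8, EF_C=16) = 16; EF_E = 16+11 = 27
ES_F = max(EF_B=12, EF_C=16) = 16; EF_F = 16+14 = 30
ES_G = max(EF_B=12, EF_D=23, EF_E=27, EF_F=30) = 30; EF_G = 30+9 = 39
Expected project duration μ = 39 days. Critical path: A → C → F → G.

Variance along critical path = 5.444 + 1.778 + 4.000 + 13.444 = 24.667; σ = √24.667 = 4.967 days.
Z = (32 − 39) / 4.967 = -1.409
P(T ≤ 32) = Φ(-1.409) ≈ 0.079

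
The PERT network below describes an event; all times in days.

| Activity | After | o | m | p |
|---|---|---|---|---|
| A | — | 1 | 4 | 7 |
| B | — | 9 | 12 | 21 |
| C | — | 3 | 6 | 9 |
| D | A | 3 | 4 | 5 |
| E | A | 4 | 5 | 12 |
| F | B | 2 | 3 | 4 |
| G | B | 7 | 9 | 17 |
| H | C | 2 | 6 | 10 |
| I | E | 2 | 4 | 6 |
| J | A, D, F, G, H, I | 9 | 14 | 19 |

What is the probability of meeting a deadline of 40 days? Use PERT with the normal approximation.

0.834

te_A = (1 + 4·4 + 7)/6 = 24/6 = 4; σ²_A = ((7−1)/6)² = 1.000
te_B = (9 + 4·12 + 21)/6 = 78/6 = 13; σ²_B = ((21−9)/6)² = 4.000
te_C = (3 + 4·6 + 9)/6 = 36/6 = 6; σ²_C = ((9−3)/6)² = 1.000
te_D = (3 + 4·4 + 5)/6 = 24/6 = 4; σ²_D = ((5−3)/6)² = 0.111
te_E = (4 + 4·5 + 12)/6 = 36/6 = 6; σ²_E = ((12−4)/6)² = 1.778
te_F = (2 + 4·3 + 4)/6 = 18/6 = 3; σ²_F = ((4−2)/6)² = 0.111
te_G = (7 + 4·9 + 17)/6 = 60/6 = 10; σ²_G = ((17−7)/6)² = 2.778
te_H = (2 + 4·6 + 10)/6 = 36/6 = 6; σ²_H = ((10−2)/6)² = 1.778
te_I = (2 + 4·4 + 6)/6 = 24/6 = 4; σ²_I = ((6−2)/6)² = 0.444
te_J = (9 + 4·14 + 19)/6 = 84/6 = 14; σ²_J = ((19−9)/6)² = 2.778

Forward pass:
ES_A = 0; EF_A = 4
ES_B = 0; EF_B = 13
ES_C = 0; EF_C = 6
ES_D = 4; EF_D = 4+4 = 8
ES_E = 4; EF_E = 4+6 = 10
ES_F = 13; EF_F = 13+3 = 16
ES_G = 13; EF_G = 13+10 = 23
ES_H = 6; EF_H = 6+6 = 12
ES_I = 10; EF_I = 10+4 = 14
ES_J = max(EF_A=4, EF_D=8, EF_F=16, EF_G=23, EF_H=12, EF_I=14) = 23; EF_J = 23+14 = 37
Expected project duration μ = 37 days. Critical path: B → G → J.

Variance along critical path = 4.000 + 2.778 + 2.778 = 9.556; σ = √9.556 = 3.091 days.
Z = (40 − 37) / 3.091 = 0.970
P(T ≤ 40) = Φ(0.970) ≈ 0.834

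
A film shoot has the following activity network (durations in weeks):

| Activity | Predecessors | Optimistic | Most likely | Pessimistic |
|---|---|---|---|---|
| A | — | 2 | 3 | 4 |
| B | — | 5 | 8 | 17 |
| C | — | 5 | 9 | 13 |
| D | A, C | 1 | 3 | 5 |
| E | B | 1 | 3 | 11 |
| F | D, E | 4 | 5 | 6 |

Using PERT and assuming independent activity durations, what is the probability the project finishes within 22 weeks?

te_A = (2 + 4·3 + 4)/6 = 18/6 = 3; σ²_A = ((4−2)/6)² = 0.111
te_B = (5 + 4·8 + 17)/6 = 54/6 = 9; σ²_B = ((17−5)/6)² = 4.000
te_C = (5 + 4·9 + 13)/6 = 54/6 = 9; σ²_C = ((13−5)/6)² = 1.778
te_D = (1 + 4·3 + 5)/6 = 18/6 = 3; σ²_D = ((5−1)/6)² = 0.444
te_E = (1 + 4·3 + 11)/6 = 24/6 = 4; σ²_E = ((11−1)/6)² = 2.778
te_F = (4 + 4·5 + 6)/6 = 30/6 = 5; σ²_F = ((6−4)/6)² = 0.111

Forward pass:
ES_A = 0; EF_A = 3
ES_B = 0; EF_B = 9
ES_C = 0; EF_C = 9
ES_D = max(EF_A=3, EF_C=9) = 9; EF_D = 9+3 = 12
ES_E = 9; EF_E = 9+4 = 13
ES_F = max(EF_D=12, EF_E=13) = 13; EF_F = 13+5 = 18
Expected project duration μ = 18 weeks. Critical path: B → E → F.

Variance along critical path = 4.000 + 2.778 + 0.111 = 6.889; σ = √6.889 = 2.625 weeks.
Z = (22 − 18) / 2.625 = 1.524
P(T ≤ 22) = Φ(1.524) ≈ 0.936

0.936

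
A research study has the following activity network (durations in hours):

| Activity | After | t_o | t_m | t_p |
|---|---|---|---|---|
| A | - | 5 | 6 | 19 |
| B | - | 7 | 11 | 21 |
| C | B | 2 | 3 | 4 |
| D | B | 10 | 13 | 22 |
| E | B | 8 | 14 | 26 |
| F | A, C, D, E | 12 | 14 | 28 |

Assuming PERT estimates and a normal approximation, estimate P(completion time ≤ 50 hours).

0.934

te_A = (5 + 4·6 + 19)/6 = 48/6 = 8; σ²_A = ((19−5)/6)² = 5.444
te_B = (7 + 4·11 + 21)/6 = 72/6 = 12; σ²_B = ((21−7)/6)² = 5.444
te_C = (2 + 4·3 + 4)/6 = 18/6 = 3; σ²_C = ((4−2)/6)² = 0.111
te_D = (10 + 4·13 + 22)/6 = 84/6 = 14; σ²_D = ((22−10)/6)² = 4.000
te_E = (8 + 4·14 + 26)/6 = 90/6 = 15; σ²_E = ((26−8)/6)² = 9.000
te_F = (12 + 4·14 + 28)/6 = 96/6 = 16; σ²_F = ((28−12)/6)² = 7.111

Forward pass:
ES_A = 0; EF_A = 8
ES_B = 0; EF_B = 12
ES_C = 12; EF_C = 12+3 = 15
ES_D = 12; EF_D = 12+14 = 26
ES_E = 12; EF_E = 12+15 = 27
ES_F = max(EF_A=8, EF_C=15, EF_D=26, EF_E=27) = 27; EF_F = 27+16 = 43
Expected project duration μ = 43 hours. Critical path: B → E → F.

Variance along critical path = 5.444 + 9.000 + 7.111 = 21.556; σ = √21.556 = 4.643 hours.
Z = (50 − 43) / 4.643 = 1.508
P(T ≤ 50) = Φ(1.508) ≈ 0.934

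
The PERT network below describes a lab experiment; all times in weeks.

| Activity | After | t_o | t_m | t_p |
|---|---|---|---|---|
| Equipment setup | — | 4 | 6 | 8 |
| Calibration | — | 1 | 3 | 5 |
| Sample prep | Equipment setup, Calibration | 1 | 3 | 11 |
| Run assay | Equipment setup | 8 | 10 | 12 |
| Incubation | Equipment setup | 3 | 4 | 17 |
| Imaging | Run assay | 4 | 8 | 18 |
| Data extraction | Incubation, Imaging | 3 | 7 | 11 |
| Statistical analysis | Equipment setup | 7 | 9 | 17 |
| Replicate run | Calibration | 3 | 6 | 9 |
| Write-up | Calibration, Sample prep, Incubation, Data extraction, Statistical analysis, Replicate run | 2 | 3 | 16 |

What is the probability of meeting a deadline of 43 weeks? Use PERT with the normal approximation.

te_Equipment setup = (4 + 4·6 + 8)/6 = 36/6 = 6; σ²_Equipment setup = ((8−4)/6)² = 0.444
te_Calibration = (1 + 4·3 + 5)/6 = 18/6 = 3; σ²_Calibration = ((5−1)/6)² = 0.444
te_Sample prep = (1 + 4·3 + 11)/6 = 24/6 = 4; σ²_Sample prep = ((11−1)/6)² = 2.778
te_Run assay = (8 + 4·10 + 12)/6 = 60/6 = 10; σ²_Run assay = ((12−8)/6)² = 0.444
te_Incubation = (3 + 4·4 + 17)/6 = 36/6 = 6; σ²_Incubation = ((17−3)/6)² = 5.444
te_Imaging = (4 + 4·8 + 18)/6 = 54/6 = 9; σ²_Imaging = ((18−4)/6)² = 5.444
te_Data extraction = (3 + 4·7 + 11)/6 = 42/6 = 7; σ²_Data extraction = ((11−3)/6)² = 1.778
te_Statistical analysis = (7 + 4·9 + 17)/6 = 60/6 = 10; σ²_Statistical analysis = ((17−7)/6)² = 2.778
te_Replicate run = (3 + 4·6 + 9)/6 = 36/6 = 6; σ²_Replicate run = ((9−3)/6)² = 1.000
te_Write-up = (2 + 4·3 + 16)/6 = 30/6 = 5; σ²_Write-up = ((16−2)/6)² = 5.444

Forward pass:
ES_Equipment setup = 0; EF_Equipment setup = 6
ES_Calibration = 0; EF_Calibration = 3
ES_Sample prep = max(EF_Equipment setup=6, EF_Calibration=3) = 6; EF_Sample prep = 6+4 = 10
ES_Run assay = 6; EF_Run assay = 6+10 = 16
ES_Incubation = 6; EF_Incubation = 6+6 = 12
ES_Imaging = 16; EF_Imaging = 16+9 = 25
ES_Data extraction = max(EF_Incubation=12, EF_Imaging=25) = 25; EF_Data extraction = 25+7 = 32
ES_Statistical analysis = 6; EF_Statistical analysis = 6+10 = 16
ES_Replicate run = 3; EF_Replicate run = 3+6 = 9
ES_Write-up = max(EF_Calibration=3, EF_Sample prep=10, EF_Incubation=12, EF_Data extraction=32, EF_Statistical analysis=16, EF_Replicate run=9) = 32; EF_Write-up = 32+5 = 37
Expected project duration μ = 37 weeks. Critical path: Equipment setup → Run assay → Imaging → Data extraction → Write-up.

Variance along critical path = 0.444 + 0.444 + 5.444 + 1.778 + 5.444 = 13.556; σ = √13.556 = 3.682 weeks.
Z = (43 − 37) / 3.682 = 1.630
P(T ≤ 43) = Φ(1.630) ≈ 0.948

0.948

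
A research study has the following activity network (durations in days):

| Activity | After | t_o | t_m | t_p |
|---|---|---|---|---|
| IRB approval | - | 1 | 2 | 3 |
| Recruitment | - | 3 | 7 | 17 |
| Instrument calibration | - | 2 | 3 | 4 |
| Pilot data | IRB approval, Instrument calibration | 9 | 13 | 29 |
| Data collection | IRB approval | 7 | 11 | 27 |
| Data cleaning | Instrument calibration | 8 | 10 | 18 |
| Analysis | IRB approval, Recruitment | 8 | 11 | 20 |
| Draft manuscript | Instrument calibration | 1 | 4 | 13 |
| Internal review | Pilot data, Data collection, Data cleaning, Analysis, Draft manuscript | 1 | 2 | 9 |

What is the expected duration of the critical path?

23 days

te_IRB approval = (1 + 4·2 + 3)/6 = 12/6 = 2
te_Recruitment = (3 + 4·7 + 17)/6 = 48/6 = 8
te_Instrument calibration = (2 + 4·3 + 4)/6 = 18/6 = 3
te_Pilot data = (9 + 4·13 + 29)/6 = 90/6 = 15
te_Data collection = (7 + 4·11 + 27)/6 = 78/6 = 13
te_Data cleaning = (8 + 4·10 + 18)/6 = 66/6 = 11
te_Analysis = (8 + 4·11 + 20)/6 = 72/6 = 12
te_Draft manuscript = (1 + 4·4 + 13)/6 = 30/6 = 5
te_Internal review = (1 + 4·2 + 9)/6 = 18/6 = 3

Forward pass:
ES_IRB approval = 0; EF_IRB approval = 2
ES_Recruitment = 0; EF_Recruitment = 8
ES_Instrument calibration = 0; EF_Instrument calibration = 3
ES_Pilot data = max(EF_IRB approval=2, EF_Instrument calibration=3) = 3; EF_Pilot data = 3+15 = 18
ES_Data collection = 2; EF_Data collection = 2+13 = 15
ES_Data cleaning = 3; EF_Data cleaning = 3+11 = 14
ES_Analysis = max(EF_IRB approval=2, EF_Recruitment=8) = 8; EF_Analysis = 8+12 = 20
ES_Draft manuscript = 3; EF_Draft manuscript = 3+5 = 8
ES_Internal review = max(EF_Pilot data=18, EF_Data collection=15, EF_Data cleaning=14, EF_Analysis=20, EF_Draft manuscript=8) = 20; EF_Internal review = 20+3 = 23
Expected project duration μ = 23 days. Critical path: Recruitment → Analysis → Internal review.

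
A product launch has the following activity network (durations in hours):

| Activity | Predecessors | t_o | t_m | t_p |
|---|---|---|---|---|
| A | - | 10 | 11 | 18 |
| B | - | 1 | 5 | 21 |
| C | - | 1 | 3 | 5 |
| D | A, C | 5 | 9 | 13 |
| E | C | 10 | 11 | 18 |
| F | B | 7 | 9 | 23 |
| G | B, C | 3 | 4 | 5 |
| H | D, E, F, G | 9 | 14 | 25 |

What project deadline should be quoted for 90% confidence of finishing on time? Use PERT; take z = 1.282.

40.2 hours

te_A = (10 + 4·11 + 18)/6 = 72/6 = 12; σ²_A = ((18−10)/6)² = 1.778
te_B = (1 + 4·5 + 21)/6 = 42/6 = 7; σ²_B = ((21−1)/6)² = 11.111
te_C = (1 + 4·3 + 5)/6 = 18/6 = 3; σ²_C = ((5−1)/6)² = 0.444
te_D = (5 + 4·9 + 13)/6 = 54/6 = 9; σ²_D = ((13−5)/6)² = 1.778
te_E = (10 + 4·11 + 18)/6 = 72/6 = 12; σ²_E = ((18−10)/6)² = 1.778
te_F = (7 + 4·9 + 23)/6 = 66/6 = 11; σ²_F = ((23−7)/6)² = 7.111
te_G = (3 + 4·4 + 5)/6 = 24/6 = 4; σ²_G = ((5−3)/6)² = 0.111
te_H = (9 + 4·14 + 25)/6 = 90/6 = 15; σ²_H = ((25−9)/6)² = 7.111

Forward pass:
ES_A = 0; EF_A = 12
ES_B = 0; EF_B = 7
ES_C = 0; EF_C = 3
ES_D = max(EF_A=12, EF_C=3) = 12; EF_D = 12+9 = 21
ES_E = 3; EF_E = 3+12 = 15
ES_F = 7; EF_F = 7+11 = 18
ES_G = max(EF_B=7, EF_C=3) = 7; EF_G = 7+4 = 11
ES_H = max(EF_D=21, EF_E=15, EF_F=18, EF_G=11) = 21; EF_H = 21+15 = 36
Expected project duration μ = 36 hours. Critical path: A → D → H.

Variance along critical path = 1.778 + 1.778 + 7.111 = 10.667; σ = 3.266 hours.
D = μ + z·σ = 36 + 1.282·3.266 = 40.2 hours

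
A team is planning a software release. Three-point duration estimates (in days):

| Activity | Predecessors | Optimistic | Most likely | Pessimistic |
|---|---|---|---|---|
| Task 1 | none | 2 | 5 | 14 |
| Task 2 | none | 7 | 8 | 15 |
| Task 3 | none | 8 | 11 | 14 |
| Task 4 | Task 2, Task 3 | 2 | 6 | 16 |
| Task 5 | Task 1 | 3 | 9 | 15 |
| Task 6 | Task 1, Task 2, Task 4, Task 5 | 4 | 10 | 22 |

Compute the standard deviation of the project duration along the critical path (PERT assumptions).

3.93 days

te_Task 1 = (2 + 4·5 + 14)/6 = 36/6 = 6; σ²_Task 1 = ((14−2)/6)² = 4.000
te_Task 2 = (7 + 4·8 + 15)/6 = 54/6 = 9; σ²_Task 2 = ((15−7)/6)² = 1.778
te_Task 3 = (8 + 4·11 + 14)/6 = 66/6 = 11; σ²_Task 3 = ((14−8)/6)² = 1.000
te_Task 4 = (2 + 4·6 + 16)/6 = 42/6 = 7; σ²_Task 4 = ((16−2)/6)² = 5.444
te_Task 5 = (3 + 4·9 + 15)/6 = 54/6 = 9; σ²_Task 5 = ((15−3)/6)² = 4.000
te_Task 6 = (4 + 4·10 + 22)/6 = 66/6 = 11; σ²_Task 6 = ((22−4)/6)² = 9.000

Forward pass:
ES_Task 1 = 0; EF_Task 1 = 6
ES_Task 2 = 0; EF_Task 2 = 9
ES_Task 3 = 0; EF_Task 3 = 11
ES_Task 4 = max(EF_Task 2=9, EF_Task 3=11) = 11; EF_Task 4 = 11+7 = 18
ES_Task 5 = 6; EF_Task 5 = 6+9 = 15
ES_Task 6 = max(EF_Task 1=6, EF_Task 2=9, EF_Task 4=18, EF_Task 5=15) = 18; EF_Task 6 = 18+11 = 29
Expected project duration μ = 29 days. Critical path: Task 3 → Task 4 → Task 6.

Variance along critical path = 1.000 + 5.444 + 9.000 = 15.444
σ = √15.444 = 3.930 days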